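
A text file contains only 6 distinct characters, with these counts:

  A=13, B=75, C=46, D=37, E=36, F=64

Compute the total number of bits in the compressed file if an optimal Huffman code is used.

674

Build the Huffman tree bottom-up:
combine A(13), E(36) → 49
combine D(37), C(46) → 83
combine 49, F(64) → 113
combine B(75), 83 → 158
combine 113, 158 → 271
Each symbol's bit-cost is frequency × depth; summing gives 674 bits (equivalently 49 + 83 + 113 + 158 + 271).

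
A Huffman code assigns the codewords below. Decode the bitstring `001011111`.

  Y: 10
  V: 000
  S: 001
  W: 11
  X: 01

Read left to right; each codeword is recognised as soon as it completes (prefix code):
  001→S | 01→X | 11→W | 11→W
Decoded message: SXWW

SXWW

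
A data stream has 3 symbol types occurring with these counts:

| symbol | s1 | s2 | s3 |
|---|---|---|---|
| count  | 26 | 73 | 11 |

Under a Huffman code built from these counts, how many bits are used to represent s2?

1

Build the tree from the bottom:
combine s3(11), s1(26) → 37
combine 37, s2(73) → 110
s2 sits one level below the root: a 1-bit codeword.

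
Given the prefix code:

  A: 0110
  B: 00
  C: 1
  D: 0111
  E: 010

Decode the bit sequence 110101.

Read left to right; each codeword is recognised as soon as it completes (prefix code):
  1→C | 1→C | 010→E | 1→C
Decoded message: CCEC

CCEC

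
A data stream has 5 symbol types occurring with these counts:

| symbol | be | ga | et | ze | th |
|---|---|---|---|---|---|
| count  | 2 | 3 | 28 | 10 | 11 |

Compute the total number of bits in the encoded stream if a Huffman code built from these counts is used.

100

Greedily combine the two least-frequent nodes:
combine be(2), ga(3) → 5
combine 5, ze(10) → 15
combine th(11), 15 → 26
combine 26, et(28) → 54
The encoded length is the sum of every internal node's weight: 5 + 15 + 26 + 54 = 100 bits.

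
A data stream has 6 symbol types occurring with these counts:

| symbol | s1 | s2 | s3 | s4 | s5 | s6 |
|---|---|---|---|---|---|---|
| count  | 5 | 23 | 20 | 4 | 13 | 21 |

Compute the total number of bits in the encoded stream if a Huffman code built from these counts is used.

Build the Huffman tree bottom-up:
merge s4(4) and s1(5): 9
merge 9 and s5(13): 22
merge s3(20) and s6(21): 41
merge 22 and s2(23): 45
merge 41 and 45: 86
The encoded length is the sum of every internal node's weight: 9 + 22 + 41 + 45 + 86 = 203 bits.

203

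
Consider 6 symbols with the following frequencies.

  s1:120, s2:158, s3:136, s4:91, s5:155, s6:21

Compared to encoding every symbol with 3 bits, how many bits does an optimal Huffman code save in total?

337

Fixed-length: 3 bits × 681 symbols = 2043 bits.
Huffman merges:
combine s6(21), s4(91) → 112
combine 112, s1(120) → 232
combine s3(136), s5(155) → 291
combine s2(158), 232 → 390
combine 291, 390 → 681
Huffman total = 112 + 232 + 291 + 390 + 681 = 1706 bits.
Saving = 2043 − 1706 = 337 bits.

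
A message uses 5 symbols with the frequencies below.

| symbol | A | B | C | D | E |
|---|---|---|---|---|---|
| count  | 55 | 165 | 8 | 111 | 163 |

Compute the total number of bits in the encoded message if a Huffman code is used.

1067

Greedily combine the two least-frequent nodes:
C(8) + A(55) → 63
63 + D(111) → 174
E(163) + B(165) → 328
174 + 328 → 502
Each symbol's bit-cost is frequency × depth; summing gives 1067 bits (equivalently 63 + 174 + 328 + 502).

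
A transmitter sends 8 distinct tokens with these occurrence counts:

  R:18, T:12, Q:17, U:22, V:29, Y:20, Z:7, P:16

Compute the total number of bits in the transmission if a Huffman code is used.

413

Greedily combine the two least-frequent nodes:
merge Z(7) and T(12): 19
merge P(16) and Q(17): 33
merge R(18) and 19: 37
merge Y(20) and U(22): 42
merge V(29) and 33: 62
merge 37 and 42: 79
merge 62 and 79: 141
Each symbol's bit-cost is frequency × depth; summing gives 413 bits (equivalently 19 + 33 + 37 + 42 + 62 + 79 + 141).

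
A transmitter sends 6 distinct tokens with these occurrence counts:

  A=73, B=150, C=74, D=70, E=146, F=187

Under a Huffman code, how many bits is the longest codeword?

Merge the two lowest-weight nodes at each step:
merge D(70) and A(73): 143
merge C(74) and 143: 217
merge E(146) and B(150): 296
merge F(187) and 217: 404
merge 296 and 404: 700
The first pair merged (D, A) ends up deepest, at depth 4.

4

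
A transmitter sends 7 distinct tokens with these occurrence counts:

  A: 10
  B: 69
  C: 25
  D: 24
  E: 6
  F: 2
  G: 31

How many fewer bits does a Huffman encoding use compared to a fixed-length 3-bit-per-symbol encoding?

112

Fixed-length: 3 bits × 167 symbols = 501 bits.
Huffman merges:
F(2) + E(6) → 8
8 + A(10) → 18
18 + D(24) → 42
C(25) + G(31) → 56
42 + 56 → 98
B(69) + 98 → 167
Huffman total = 8 + 18 + 42 + 56 + 98 + 167 = 389 bits.
Saving = 501 − 389 = 112 bits.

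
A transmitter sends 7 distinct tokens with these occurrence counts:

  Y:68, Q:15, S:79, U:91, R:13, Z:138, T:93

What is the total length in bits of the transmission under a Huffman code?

Greedily combine the two least-frequent nodes:
R(13) + Q(15) → 28
28 + Y(68) → 96
S(79) + U(91) → 170
T(93) + 96 → 189
Z(138) + 170 → 308
189 + 308 → 497
The encoded length is the sum of every internal node's weight: 28 + 96 + 170 + 189 + 308 + 497 = 1288 bits.

1288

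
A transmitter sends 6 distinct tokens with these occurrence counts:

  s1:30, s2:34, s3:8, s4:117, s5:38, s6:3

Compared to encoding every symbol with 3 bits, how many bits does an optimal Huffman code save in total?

Fixed-length: 3 bits × 230 symbols = 690 bits.
Huffman merges:
merge s6(3) and s3(8): 11
merge 11 and s1(30): 41
merge s2(34) and s5(38): 72
merge 41 and 72: 113
merge 113 and s4(117): 230
Huffman total = 11 + 41 + 72 + 113 + 230 = 467 bits.
Saving = 690 − 467 = 223 bits.

223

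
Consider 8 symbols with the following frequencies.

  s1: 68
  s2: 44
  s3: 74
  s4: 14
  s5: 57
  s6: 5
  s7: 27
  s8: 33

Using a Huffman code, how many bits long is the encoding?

889

Build the Huffman tree bottom-up:
merge s6(5) and s4(14): 19
merge 19 and s7(27): 46
merge s8(33) and s2(44): 77
merge 46 and s5(57): 103
merge s1(68) and s3(74): 142
merge 77 and 103: 180
merge 142 and 180: 322
Each symbol's bit-cost is frequency × depth; summing gives 889 bits (equivalently 19 + 46 + 77 + 103 + 142 + 180 + 322).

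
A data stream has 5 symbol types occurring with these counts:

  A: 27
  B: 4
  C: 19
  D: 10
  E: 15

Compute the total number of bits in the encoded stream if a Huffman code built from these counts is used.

164

Build the Huffman tree bottom-up:
B(4) + D(10) → 14
14 + E(15) → 29
C(19) + A(27) → 46
29 + 46 → 75
Total encoded bits = sum of merged weights = 14 + 29 + 46 + 75 = 164.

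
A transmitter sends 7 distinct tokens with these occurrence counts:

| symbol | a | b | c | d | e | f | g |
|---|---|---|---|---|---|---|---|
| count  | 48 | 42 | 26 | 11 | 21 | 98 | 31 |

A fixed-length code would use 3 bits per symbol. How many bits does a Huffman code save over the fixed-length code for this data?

Fixed-length: 3 bits × 277 symbols = 831 bits.
Huffman merges:
combine d(11), e(21) → 32
combine c(26), g(31) → 57
combine 32, b(42) → 74
combine a(48), 57 → 105
combine 74, f(98) → 172
combine 105, 172 → 277
Huffman total = 32 + 57 + 74 + 105 + 172 + 277 = 717 bits.
Saving = 831 − 717 = 114 bits.

114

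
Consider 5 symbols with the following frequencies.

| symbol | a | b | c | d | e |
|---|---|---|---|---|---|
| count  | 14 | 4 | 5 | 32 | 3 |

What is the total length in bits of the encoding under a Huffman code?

103

Greedily combine the two least-frequent nodes:
e(3) + b(4) → 7
c(5) + 7 → 12
12 + a(14) → 26
26 + d(32) → 58
Each symbol's bit-cost is frequency × depth; summing gives 103 bits (equivalently 7 + 12 + 26 + 58).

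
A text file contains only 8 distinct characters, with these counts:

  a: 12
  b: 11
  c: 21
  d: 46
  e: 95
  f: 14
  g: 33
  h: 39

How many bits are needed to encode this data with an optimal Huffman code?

Build the Huffman tree bottom-up:
b(11) + a(12) → 23
f(14) + c(21) → 35
23 + g(33) → 56
35 + h(39) → 74
d(46) + 56 → 102
74 + e(95) → 169
102 + 169 → 271
Each symbol's bit-cost is frequency × depth; summing gives 730 bits (equivalently 23 + 35 + 56 + 74 + 102 + 169 + 271).

730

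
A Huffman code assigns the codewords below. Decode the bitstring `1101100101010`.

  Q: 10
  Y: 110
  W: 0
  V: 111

YYWQQQ

Read left to right; each codeword is recognised as soon as it completes (prefix code):
  110→Y | 110→Y | 0→W | 10→Q | 10→Q | 10→Q
Decoded message: YYWQQQ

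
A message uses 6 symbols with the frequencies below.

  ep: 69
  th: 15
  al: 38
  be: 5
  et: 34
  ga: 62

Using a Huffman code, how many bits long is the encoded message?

520

Greedily combine the two least-frequent nodes:
be(5) + th(15) → 20
20 + et(34) → 54
al(38) + 54 → 92
ga(62) + ep(69) → 131
92 + 131 → 223
Total encoded bits = sum of merged weights = 20 + 54 + 92 + 131 + 223 = 520.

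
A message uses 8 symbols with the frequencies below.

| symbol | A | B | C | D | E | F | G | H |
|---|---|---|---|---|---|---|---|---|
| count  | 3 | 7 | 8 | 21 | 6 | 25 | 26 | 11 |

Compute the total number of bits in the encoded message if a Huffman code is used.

Greedily combine the two least-frequent nodes:
combine A(3), E(6) → 9
combine B(7), C(8) → 15
combine 9, H(11) → 20
combine 15, 20 → 35
combine D(21), F(25) → 46
combine G(26), 35 → 61
combine 46, 61 → 107
The encoded length is the sum of every internal node's weight: 9 + 15 + 20 + 35 + 46 + 61 + 107 = 293 bits.

293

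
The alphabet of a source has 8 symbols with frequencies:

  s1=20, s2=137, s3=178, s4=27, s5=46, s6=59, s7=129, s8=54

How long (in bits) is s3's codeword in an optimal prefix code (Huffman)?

Repeatedly merge the two smallest:
combine s1(20), s4(27) → 47
combine s5(46), 47 → 93
combine s8(54), s6(59) → 113
combine 93, 113 → 206
combine s7(129), s2(137) → 266
combine s3(178), 206 → 384
combine 266, 384 → 650
s3 sits 2 levels below the root, so its codeword is 2 bits.

2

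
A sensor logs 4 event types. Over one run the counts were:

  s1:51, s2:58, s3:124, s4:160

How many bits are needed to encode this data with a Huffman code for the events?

Greedily combine the two least-frequent nodes:
s1(51) + s2(58) → 109
109 + s3(124) → 233
s4(160) + 233 → 393
The encoded length is the sum of every internal node's weight: 109 + 233 + 393 = 735 bits.

735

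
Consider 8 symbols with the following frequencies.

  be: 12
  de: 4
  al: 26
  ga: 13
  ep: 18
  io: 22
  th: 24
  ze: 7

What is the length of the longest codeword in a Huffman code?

5

Merge the two lowest-weight nodes at each step:
combine de(4), ze(7) → 11
combine 11, be(12) → 23
combine ga(13), ep(18) → 31
combine io(22), 23 → 45
combine th(24), al(26) → 50
combine 31, 45 → 76
combine 50, 76 → 126
The rarest symbols sit at the bottom; the longest codeword is 5 bits.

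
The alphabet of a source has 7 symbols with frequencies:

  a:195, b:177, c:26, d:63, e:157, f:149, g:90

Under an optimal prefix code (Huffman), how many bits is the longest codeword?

Merge the two lowest-weight nodes at each step:
c(26) + d(63) → 89
89 + g(90) → 179
f(149) + e(157) → 306
b(177) + 179 → 356
a(195) + 306 → 501
356 + 501 → 857
Maximum depth reached is 4.

4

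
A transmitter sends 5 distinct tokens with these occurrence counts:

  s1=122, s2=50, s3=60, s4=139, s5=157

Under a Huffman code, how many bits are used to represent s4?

Repeatedly merge the two smallest:
combine s2(50), s3(60) → 110
combine 110, s1(122) → 232
combine s4(139), s5(157) → 296
combine 232, 296 → 528
s4 sits 2 levels below the root, so its codeword is 2 bits.

2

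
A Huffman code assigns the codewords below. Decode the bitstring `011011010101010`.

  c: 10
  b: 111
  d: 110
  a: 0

addcccc

Read left to right; each codeword is recognised as soon as it completes (prefix code):
  0→a | 110→d | 110→d | 10→c | 10→c | 10→c | 10→c
Decoded message: addcccc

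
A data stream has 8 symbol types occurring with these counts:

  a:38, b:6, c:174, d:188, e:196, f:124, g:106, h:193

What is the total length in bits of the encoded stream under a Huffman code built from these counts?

2880

Build the Huffman tree bottom-up:
combine b(6), a(38) → 44
combine 44, g(106) → 150
combine f(124), 150 → 274
combine c(174), d(188) → 362
combine h(193), e(196) → 389
combine 274, 362 → 636
combine 389, 636 → 1025
Total encoded bits = sum of merged weights = 44 + 150 + 274 + 362 + 389 + 636 + 1025 = 2880.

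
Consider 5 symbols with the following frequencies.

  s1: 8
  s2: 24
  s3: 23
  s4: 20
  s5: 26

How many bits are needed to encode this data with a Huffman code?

Greedily combine the two least-frequent nodes:
combine s1(8), s4(20) → 28
combine s3(23), s2(24) → 47
combine s5(26), 28 → 54
combine 47, 54 → 101
Each symbol's bit-cost is frequency × depth; summing gives 230 bits (equivalently 28 + 47 + 54 + 101).

230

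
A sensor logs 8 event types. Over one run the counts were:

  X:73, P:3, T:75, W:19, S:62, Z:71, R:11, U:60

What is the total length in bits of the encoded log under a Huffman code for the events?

1021

Greedily combine the two least-frequent nodes:
merge P(3) and R(11): 14
merge 14 and W(19): 33
merge 33 and U(60): 93
merge S(62) and Z(71): 133
merge X(73) and T(75): 148
merge 93 and 133: 226
merge 148 and 226: 374
The encoded length is the sum of every internal node's weight: 14 + 33 + 93 + 133 + 148 + 226 + 374 = 1021 bits.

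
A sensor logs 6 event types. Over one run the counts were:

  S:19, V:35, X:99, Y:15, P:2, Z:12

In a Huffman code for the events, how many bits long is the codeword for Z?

Huffman merges, smallest pair first:
combine P(2), Z(12) → 14
combine 14, Y(15) → 29
combine S(19), 29 → 48
combine V(35), 48 → 83
combine 83, X(99) → 182
Z sits 5 levels below the root, so its codeword is 5 bits.

5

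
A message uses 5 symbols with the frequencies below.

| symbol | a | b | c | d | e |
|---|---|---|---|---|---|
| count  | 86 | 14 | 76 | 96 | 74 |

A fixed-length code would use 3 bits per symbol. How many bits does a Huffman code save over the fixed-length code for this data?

Fixed-length: 3 bits × 346 symbols = 1038 bits.
Huffman merges:
merge b(14) and e(74): 88
merge c(76) and a(86): 162
merge 88 and d(96): 184
merge 162 and 184: 346
Huffman total = 88 + 162 + 184 + 346 = 780 bits.
Saving = 1038 − 780 = 258 bits.

258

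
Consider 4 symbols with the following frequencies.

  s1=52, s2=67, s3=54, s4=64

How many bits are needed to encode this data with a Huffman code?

Merge the two smallest weights repeatedly:
combine s1(52), s3(54) → 106
combine s4(64), s2(67) → 131
combine 106, 131 → 237
The encoded length is the sum of every internal node's weight: 106 + 131 + 237 = 474 bits.

474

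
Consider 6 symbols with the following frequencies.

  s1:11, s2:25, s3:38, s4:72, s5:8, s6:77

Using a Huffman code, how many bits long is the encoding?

525

Merge the two smallest weights repeatedly:
combine s5(8), s1(11) → 19
combine 19, s2(25) → 44
combine s3(38), 44 → 82
combine s4(72), s6(77) → 149
combine 82, 149 → 231
The encoded length is the sum of every internal node's weight: 19 + 44 + 82 + 149 + 231 = 525 bits.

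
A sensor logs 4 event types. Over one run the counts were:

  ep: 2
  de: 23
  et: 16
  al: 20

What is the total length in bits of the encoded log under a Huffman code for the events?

117

Merge the two smallest weights repeatedly:
merge ep(2) and et(16): 18
merge 18 and al(20): 38
merge de(23) and 38: 61
Each symbol's bit-cost is frequency × depth; summing gives 117 bits (equivalently 18 + 38 + 61).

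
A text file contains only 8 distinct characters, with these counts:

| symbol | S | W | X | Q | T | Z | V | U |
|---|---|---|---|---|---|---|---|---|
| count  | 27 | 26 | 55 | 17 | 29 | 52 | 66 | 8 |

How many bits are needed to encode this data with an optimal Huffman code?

795

Greedily combine the two least-frequent nodes:
U(8) + Q(17) → 25
25 + W(26) → 51
S(27) + T(29) → 56
51 + Z(52) → 103
X(55) + 56 → 111
V(66) + 103 → 169
111 + 169 → 280
Total encoded bits = sum of merged weights = 25 + 51 + 56 + 103 + 111 + 169 + 280 = 795.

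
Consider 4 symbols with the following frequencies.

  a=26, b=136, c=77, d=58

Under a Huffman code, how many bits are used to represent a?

Repeatedly merge the two smallest:
combine a(26), d(58) → 84
combine c(77), 84 → 161
combine b(136), 161 → 297
a's leaf is at depth 3, giving a 3-bit codeword.

3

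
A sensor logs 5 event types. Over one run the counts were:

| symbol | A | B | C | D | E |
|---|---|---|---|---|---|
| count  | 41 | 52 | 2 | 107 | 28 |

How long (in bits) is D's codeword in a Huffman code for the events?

Build the tree from the bottom:
combine C(2), E(28) → 30
combine 30, A(41) → 71
combine B(52), 71 → 123
combine D(107), 123 → 230
D is a child of the root — depth 1, so its codeword is a single bit.

1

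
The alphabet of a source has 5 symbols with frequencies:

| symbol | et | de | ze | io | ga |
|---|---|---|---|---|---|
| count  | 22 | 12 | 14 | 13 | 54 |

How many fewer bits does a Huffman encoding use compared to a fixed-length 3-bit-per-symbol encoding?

Fixed-length: 3 bits × 115 symbols = 345 bits.
Huffman merges:
de(12) + io(13) → 25
ze(14) + et(22) → 36
25 + 36 → 61
ga(54) + 61 → 115
Huffman total = 25 + 36 + 61 + 115 = 237 bits.
Saving = 345 − 237 = 108 bits.

108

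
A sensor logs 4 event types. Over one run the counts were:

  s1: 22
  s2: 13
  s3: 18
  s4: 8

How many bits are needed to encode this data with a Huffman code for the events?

Merge the two smallest weights repeatedly:
combine s4(8), s2(13) → 21
combine s3(18), 21 → 39
combine s1(22), 39 → 61
The encoded length is the sum of every internal node's weight: 21 + 39 + 61 = 121 bits.

121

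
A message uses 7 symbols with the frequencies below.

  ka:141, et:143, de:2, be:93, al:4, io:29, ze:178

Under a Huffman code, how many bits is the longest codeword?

5

Merge the two lowest-weight nodes at each step:
combine de(2), al(4) → 6
combine 6, io(29) → 35
combine 35, be(93) → 128
combine 128, ka(141) → 269
combine et(143), ze(178) → 321
combine 269, 321 → 590
The first pair merged (de, al) ends up deepest, at depth 5.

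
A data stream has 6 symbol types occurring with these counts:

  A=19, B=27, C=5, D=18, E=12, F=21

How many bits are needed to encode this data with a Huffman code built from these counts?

256

Merge the two smallest weights repeatedly:
combine C(5), E(12) → 17
combine 17, D(18) → 35
combine A(19), F(21) → 40
combine B(27), 35 → 62
combine 40, 62 → 102
Each symbol's bit-cost is frequency × depth; summing gives 256 bits (equivalently 17 + 35 + 40 + 62 + 102).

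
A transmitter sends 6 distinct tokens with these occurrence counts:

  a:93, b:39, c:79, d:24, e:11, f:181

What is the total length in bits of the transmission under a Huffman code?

Merge the two smallest weights repeatedly:
merge e(11) and d(24): 35
merge 35 and b(39): 74
merge 74 and c(79): 153
merge a(93) and 153: 246
merge f(181) and 246: 427
Each symbol's bit-cost is frequency × depth; summing gives 935 bits (equivalently 35 + 74 + 153 + 246 + 427).

935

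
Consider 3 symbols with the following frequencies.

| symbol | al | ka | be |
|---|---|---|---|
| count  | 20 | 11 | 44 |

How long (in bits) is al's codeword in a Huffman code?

Huffman merges, smallest pair first:
merge ka(11) and al(20): 31
merge 31 and be(44): 75
The subtree containing al is merged 2 times, so code length = 2.

2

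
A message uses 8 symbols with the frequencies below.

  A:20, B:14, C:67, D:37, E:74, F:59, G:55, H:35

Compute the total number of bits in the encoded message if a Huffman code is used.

Greedily combine the two least-frequent nodes:
combine B(14), A(20) → 34
combine 34, H(35) → 69
combine D(37), G(55) → 92
combine F(59), C(67) → 126
combine 69, E(74) → 143
combine 92, 126 → 218
combine 143, 218 → 361
Each symbol's bit-cost is frequency × depth; summing gives 1043 bits (equivalently 34 + 69 + 92 + 126 + 143 + 218 + 361).

1043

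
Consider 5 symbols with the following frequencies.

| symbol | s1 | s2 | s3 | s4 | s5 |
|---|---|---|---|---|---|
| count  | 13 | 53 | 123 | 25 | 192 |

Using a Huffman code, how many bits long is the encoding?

Greedily combine the two least-frequent nodes:
merge s1(13) and s4(25): 38
merge 38 and s2(53): 91
merge 91 and s3(123): 214
merge s5(192) and 214: 406
The encoded length is the sum of every internal node's weight: 38 + 91 + 214 + 406 = 749 bits.

749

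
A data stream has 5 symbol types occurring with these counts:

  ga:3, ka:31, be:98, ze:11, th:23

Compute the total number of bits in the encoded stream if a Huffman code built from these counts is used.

285

Merge the two smallest weights repeatedly:
merge ga(3) and ze(11): 14
merge 14 and th(23): 37
merge ka(31) and 37: 68
merge 68 and be(98): 166
Each symbol's bit-cost is frequency × depth; summing gives 285 bits (equivalently 14 + 37 + 68 + 166).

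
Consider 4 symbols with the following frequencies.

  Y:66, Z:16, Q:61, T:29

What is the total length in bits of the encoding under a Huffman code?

323

Merge the two smallest weights repeatedly:
Z(16) + T(29) → 45
45 + Q(61) → 106
Y(66) + 106 → 172
The encoded length is the sum of every internal node's weight: 45 + 106 + 172 = 323 bits.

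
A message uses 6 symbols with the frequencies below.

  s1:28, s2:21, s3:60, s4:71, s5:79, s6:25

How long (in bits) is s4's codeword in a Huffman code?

2

Huffman merges, smallest pair first:
merge s2(21) and s6(25): 46
merge s1(28) and 46: 74
merge s3(60) and s4(71): 131
merge 74 and s5(79): 153
merge 131 and 153: 284
s4 sits 2 levels below the root, so its codeword is 2 bits.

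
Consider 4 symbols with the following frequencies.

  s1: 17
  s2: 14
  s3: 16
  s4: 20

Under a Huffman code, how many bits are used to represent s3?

Repeatedly merge the two smallest:
combine s2(14), s3(16) → 30
combine s1(17), s4(20) → 37
combine 30, 37 → 67
The subtree containing s3 is merged 2 times, so code length = 2.

2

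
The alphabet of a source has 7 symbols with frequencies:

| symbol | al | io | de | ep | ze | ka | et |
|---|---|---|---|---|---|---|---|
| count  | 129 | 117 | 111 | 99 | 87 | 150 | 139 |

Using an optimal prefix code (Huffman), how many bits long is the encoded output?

2346

Greedily combine the two least-frequent nodes:
ze(87) + ep(99) → 186
de(111) + io(117) → 228
al(129) + et(139) → 268
ka(150) + 186 → 336
228 + 268 → 496
336 + 496 → 832
Each symbol's bit-cost is frequency × depth; summing gives 2346 bits (equivalently 186 + 228 + 268 + 336 + 496 + 832).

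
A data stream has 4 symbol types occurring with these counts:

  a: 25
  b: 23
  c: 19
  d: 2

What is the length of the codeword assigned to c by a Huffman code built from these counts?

Build the tree from the bottom:
combine d(2), c(19) → 21
combine 21, b(23) → 44
combine a(25), 44 → 69
The subtree containing c is merged 3 times, so code length = 3.

3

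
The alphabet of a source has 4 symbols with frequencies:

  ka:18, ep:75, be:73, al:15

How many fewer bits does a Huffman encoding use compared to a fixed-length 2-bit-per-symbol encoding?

42

Fixed-length: 2 bits × 181 symbols = 362 bits.
Huffman merges:
merge al(15) and ka(18): 33
merge 33 and be(73): 106
merge ep(75) and 106: 181
Huffman total = 33 + 106 + 181 = 320 bits.
Saving = 362 − 320 = 42 bits.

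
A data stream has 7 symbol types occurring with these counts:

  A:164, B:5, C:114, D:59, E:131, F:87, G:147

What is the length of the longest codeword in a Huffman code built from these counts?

Merge the two lowest-weight nodes at each step:
combine B(5), D(59) → 64
combine 64, F(87) → 151
combine C(114), E(131) → 245
combine G(147), 151 → 298
combine A(164), 245 → 409
combine 298, 409 → 707
The first pair merged (B, D) ends up deepest, at depth 4.

4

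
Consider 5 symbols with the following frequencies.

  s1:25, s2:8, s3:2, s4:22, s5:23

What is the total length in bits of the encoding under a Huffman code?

170

Greedily combine the two least-frequent nodes:
combine s3(2), s2(8) → 10
combine 10, s4(22) → 32
combine s5(23), s1(25) → 48
combine 32, 48 → 80
Each symbol's bit-cost is frequency × depth; summing gives 170 bits (equivalently 10 + 32 + 48 + 80).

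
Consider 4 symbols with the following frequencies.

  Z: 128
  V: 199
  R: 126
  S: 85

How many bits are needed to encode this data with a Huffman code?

1076

Merge the two smallest weights repeatedly:
combine S(85), R(126) → 211
combine Z(128), V(199) → 327
combine 211, 327 → 538
Total encoded bits = sum of merged weights = 211 + 327 + 538 = 1076.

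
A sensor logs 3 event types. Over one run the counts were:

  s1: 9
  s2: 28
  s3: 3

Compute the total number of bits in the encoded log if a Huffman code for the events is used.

52

Greedily combine the two least-frequent nodes:
s3(3) + s1(9) → 12
12 + s2(28) → 40
The encoded length is the sum of every internal node's weight: 12 + 40 = 52 bits.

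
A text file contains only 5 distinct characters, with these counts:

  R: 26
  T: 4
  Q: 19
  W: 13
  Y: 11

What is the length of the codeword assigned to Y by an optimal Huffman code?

3

Repeatedly merge the two smallest:
merge T(4) and Y(11): 15
merge W(13) and 15: 28
merge Q(19) and R(26): 45
merge 28 and 45: 73
Y sits 3 levels below the root, so its codeword is 3 bits.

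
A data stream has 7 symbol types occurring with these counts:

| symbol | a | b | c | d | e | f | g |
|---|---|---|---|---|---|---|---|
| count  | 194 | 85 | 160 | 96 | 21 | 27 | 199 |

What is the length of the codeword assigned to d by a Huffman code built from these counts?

3

Repeatedly merge the two smallest:
merge e(21) and f(27): 48
merge 48 and b(85): 133
merge d(96) and 133: 229
merge c(160) and a(194): 354
merge g(199) and 229: 428
merge 354 and 428: 782
d's leaf is at depth 3, giving a 3-bit codeword.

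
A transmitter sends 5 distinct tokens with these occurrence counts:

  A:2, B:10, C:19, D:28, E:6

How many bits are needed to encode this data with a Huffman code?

Greedily combine the two least-frequent nodes:
merge A(2) and E(6): 8
merge 8 and B(10): 18
merge 18 and C(19): 37
merge D(28) and 37: 65
Total encoded bits = sum of merged weights = 8 + 18 + 37 + 65 = 128.

128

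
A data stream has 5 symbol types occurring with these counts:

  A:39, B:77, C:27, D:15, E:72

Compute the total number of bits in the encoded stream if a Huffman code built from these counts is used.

Build the Huffman tree bottom-up:
D(15) + C(27) → 42
A(39) + 42 → 81
E(72) + B(77) → 149
81 + 149 → 230
Total encoded bits = sum of merged weights = 42 + 81 + 149 + 230 = 502.

502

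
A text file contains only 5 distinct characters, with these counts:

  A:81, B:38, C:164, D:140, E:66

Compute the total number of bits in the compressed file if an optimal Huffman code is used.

1082

Build the Huffman tree bottom-up:
combine B(38), E(66) → 104
combine A(81), 104 → 185
combine D(140), C(164) → 304
combine 185, 304 → 489
Each symbol's bit-cost is frequency × depth; summing gives 1082 bits (equivalently 104 + 185 + 304 + 489).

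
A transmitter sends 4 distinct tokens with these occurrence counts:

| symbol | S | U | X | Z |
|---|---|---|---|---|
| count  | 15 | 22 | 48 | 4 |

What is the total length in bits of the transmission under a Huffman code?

Build the Huffman tree bottom-up:
combine Z(4), S(15) → 19
combine 19, U(22) → 41
combine 41, X(48) → 89
The encoded length is the sum of every internal node's weight: 19 + 41 + 89 = 149 bits.

149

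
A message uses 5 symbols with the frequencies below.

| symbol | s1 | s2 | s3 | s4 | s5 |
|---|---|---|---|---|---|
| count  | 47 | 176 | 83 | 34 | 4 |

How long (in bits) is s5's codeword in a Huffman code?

Build the tree from the bottom:
merge s5(4) and s4(34): 38
merge 38 and s1(47): 85
merge s3(83) and 85: 168
merge 168 and s2(176): 344
The subtree containing s5 is merged 4 times, so code length = 4.

4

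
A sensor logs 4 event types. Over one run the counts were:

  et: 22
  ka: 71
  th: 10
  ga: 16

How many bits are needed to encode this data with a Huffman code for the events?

193

Merge the two smallest weights repeatedly:
merge th(10) and ga(16): 26
merge et(22) and 26: 48
merge 48 and ka(71): 119
Each symbol's bit-cost is frequency × depth; summing gives 193 bits (equivalently 26 + 48 + 119).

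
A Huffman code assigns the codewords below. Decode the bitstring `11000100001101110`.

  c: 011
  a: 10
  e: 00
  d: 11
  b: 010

Read left to right; each codeword is recognised as soon as it completes (prefix code):
  11→d | 00→e | 010→b | 00→e | 011→c | 011→c | 10→a
Decoded message: debecca

debecca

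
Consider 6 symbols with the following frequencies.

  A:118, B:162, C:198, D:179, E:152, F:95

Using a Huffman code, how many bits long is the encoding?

Greedily combine the two least-frequent nodes:
merge F(95) and A(118): 213
merge E(152) and B(162): 314
merge D(179) and C(198): 377
merge 213 and 314: 527
merge 377 and 527: 904
Each symbol's bit-cost is frequency × depth; summing gives 2335 bits (equivalently 213 + 314 + 377 + 527 + 904).

2335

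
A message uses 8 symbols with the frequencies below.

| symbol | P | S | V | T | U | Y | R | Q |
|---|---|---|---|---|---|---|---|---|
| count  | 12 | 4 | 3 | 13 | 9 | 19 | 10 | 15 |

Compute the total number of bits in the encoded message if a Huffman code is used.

243

Build the Huffman tree bottom-up:
combine V(3), S(4) → 7
combine 7, U(9) → 16
combine R(10), P(12) → 22
combine T(13), Q(15) → 28
combine 16, Y(19) → 35
combine 22, 28 → 50
combine 35, 50 → 85
Total encoded bits = sum of merged weights = 7 + 16 + 22 + 28 + 35 + 50 + 85 = 243.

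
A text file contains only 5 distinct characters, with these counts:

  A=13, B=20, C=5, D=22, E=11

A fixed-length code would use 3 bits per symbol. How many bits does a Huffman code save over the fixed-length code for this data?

55

Fixed-length: 3 bits × 71 symbols = 213 bits.
Huffman merges:
merge C(5) and E(11): 16
merge A(13) and 16: 29
merge B(20) and D(22): 42
merge 29 and 42: 71
Huffman total = 16 + 29 + 42 + 71 = 158 bits.
Saving = 213 − 158 = 55 bits.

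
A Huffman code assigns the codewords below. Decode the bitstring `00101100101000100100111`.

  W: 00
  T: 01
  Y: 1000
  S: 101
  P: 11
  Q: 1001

WSQTWTWQP

Read left to right; each codeword is recognised as soon as it completes (prefix code):
  00→W | 101→S | 1001→Q | 01→T | 00→W | 01→T | 00→W | 1001→Q | 11→P
Decoded message: WSQTWTWQP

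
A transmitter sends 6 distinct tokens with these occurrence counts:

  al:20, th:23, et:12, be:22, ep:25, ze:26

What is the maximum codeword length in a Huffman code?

Merge the two lowest-weight nodes at each step:
combine et(12), al(20) → 32
combine be(22), th(23) → 45
combine ep(25), ze(26) → 51
combine 32, 45 → 77
combine 51, 77 → 128
The first pair merged (et, al) ends up deepest, at depth 3.

3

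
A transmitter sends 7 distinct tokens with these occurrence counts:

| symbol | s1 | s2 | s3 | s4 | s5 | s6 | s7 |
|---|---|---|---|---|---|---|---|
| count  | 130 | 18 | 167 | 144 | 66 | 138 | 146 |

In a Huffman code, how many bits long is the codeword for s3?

2

Build the tree from the bottom:
s2(18) + s5(66) → 84
84 + s1(130) → 214
s6(138) + s4(144) → 282
s7(146) + s3(167) → 313
214 + 282 → 496
313 + 496 → 809
The subtree containing s3 is merged 2 times, so code length = 2.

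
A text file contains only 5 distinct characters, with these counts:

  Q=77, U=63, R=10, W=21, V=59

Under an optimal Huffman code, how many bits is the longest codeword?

3

Merge the two lowest-weight nodes at each step:
R(10) + W(21) → 31
31 + V(59) → 90
U(63) + Q(77) → 140
90 + 140 → 230
The first pair merged (R, W) ends up deepest, at depth 3.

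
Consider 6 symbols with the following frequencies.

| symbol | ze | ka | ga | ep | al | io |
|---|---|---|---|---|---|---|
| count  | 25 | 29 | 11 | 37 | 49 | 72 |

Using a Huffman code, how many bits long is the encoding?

547

Greedily combine the two least-frequent nodes:
combine ga(11), ze(25) → 36
combine ka(29), 36 → 65
combine ep(37), al(49) → 86
combine 65, io(72) → 137
combine 86, 137 → 223
The encoded length is the sum of every internal node's weight: 36 + 65 + 86 + 137 + 223 = 547 bits.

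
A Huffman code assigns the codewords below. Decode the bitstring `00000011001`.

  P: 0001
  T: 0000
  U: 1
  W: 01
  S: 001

Read left to right; each codeword is recognised as soon as it completes (prefix code):
  0000→T | 001→S | 1→U | 001→S
Decoded message: TSUS

TSUS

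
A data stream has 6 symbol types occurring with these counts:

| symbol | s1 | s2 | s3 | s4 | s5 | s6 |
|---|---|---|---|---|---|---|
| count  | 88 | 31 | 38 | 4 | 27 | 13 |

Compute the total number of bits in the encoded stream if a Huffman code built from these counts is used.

Build the Huffman tree bottom-up:
combine s4(4), s6(13) → 17
combine 17, s5(27) → 44
combine s2(31), s3(38) → 69
combine 44, 69 → 113
combine s1(88), 113 → 201
The encoded length is the sum of every internal node's weight: 17 + 44 + 69 + 113 + 201 = 444 bits.

444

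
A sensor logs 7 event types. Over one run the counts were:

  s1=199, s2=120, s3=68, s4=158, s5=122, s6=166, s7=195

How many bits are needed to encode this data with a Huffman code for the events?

2878

Merge the two smallest weights repeatedly:
combine s3(68), s2(120) → 188
combine s5(122), s4(158) → 280
combine s6(166), 188 → 354
combine s7(195), s1(199) → 394
combine 280, 354 → 634
combine 394, 634 → 1028
Each symbol's bit-cost is frequency × depth; summing gives 2878 bits (equivalently 188 + 280 + 354 + 394 + 634 + 1028).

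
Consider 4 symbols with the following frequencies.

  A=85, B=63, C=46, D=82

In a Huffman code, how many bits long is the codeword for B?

Huffman merges, smallest pair first:
C(46) + B(63) → 109
D(82) + A(85) → 167
109 + 167 → 276
The subtree containing B is merged 2 times, so code length = 2.

2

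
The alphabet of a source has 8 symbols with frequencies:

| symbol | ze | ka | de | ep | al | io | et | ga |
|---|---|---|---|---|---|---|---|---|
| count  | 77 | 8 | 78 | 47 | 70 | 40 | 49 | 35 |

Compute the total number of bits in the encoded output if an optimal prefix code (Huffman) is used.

1177

Build the Huffman tree bottom-up:
merge ka(8) and ga(35): 43
merge io(40) and 43: 83
merge ep(47) and et(49): 96
merge al(70) and ze(77): 147
merge de(78) and 83: 161
merge 96 and 147: 243
merge 161 and 243: 404
The encoded length is the sum of every internal node's weight: 43 + 83 + 96 + 147 + 161 + 243 + 404 = 1177 bits.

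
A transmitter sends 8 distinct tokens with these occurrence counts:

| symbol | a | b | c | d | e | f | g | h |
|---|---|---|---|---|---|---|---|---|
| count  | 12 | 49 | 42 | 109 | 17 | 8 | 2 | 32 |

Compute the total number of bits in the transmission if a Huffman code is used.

Greedily combine the two least-frequent nodes:
merge g(2) and f(8): 10
merge 10 and a(12): 22
merge e(17) and 22: 39
merge h(32) and 39: 71
merge c(42) and b(49): 91
merge 71 and 91: 162
merge d(109) and 162: 271
Each symbol's bit-cost is frequency × depth; summing gives 666 bits (equivalently 10 + 22 + 39 + 71 + 91 + 162 + 271).

666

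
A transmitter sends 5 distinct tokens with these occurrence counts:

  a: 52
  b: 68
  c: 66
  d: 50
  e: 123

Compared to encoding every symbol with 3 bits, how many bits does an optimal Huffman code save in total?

257

Fixed-length: 3 bits × 359 symbols = 1077 bits.
Huffman merges:
d(50) + a(52) → 102
c(66) + b(68) → 134
102 + e(123) → 225
134 + 225 → 359
Huffman total = 102 + 134 + 225 + 359 = 820 bits.
Saving = 1077 − 820 = 257 bits.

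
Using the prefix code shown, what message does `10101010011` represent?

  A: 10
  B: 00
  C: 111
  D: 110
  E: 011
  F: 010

AAAAE

Read left to right; each codeword is recognised as soon as it completes (prefix code):
  10→A | 10→A | 10→A | 10→A | 011→E
Decoded message: AAAAE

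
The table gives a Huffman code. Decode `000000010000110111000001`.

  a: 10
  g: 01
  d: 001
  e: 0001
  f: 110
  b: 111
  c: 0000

Read left to right; each codeword is recognised as soon as it completes (prefix code):
  0000→c | 0001→e | 0000→c | 110→f | 111→b | 0000→c | 01→g
Decoded message: cecfbcg

cecfbcg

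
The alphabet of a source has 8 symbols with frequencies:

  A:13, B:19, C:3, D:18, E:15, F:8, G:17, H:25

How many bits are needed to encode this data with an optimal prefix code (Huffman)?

Build the Huffman tree bottom-up:
merge C(3) and F(8): 11
merge 11 and A(13): 24
merge E(15) and G(17): 32
merge D(18) and B(19): 37
merge 24 and H(25): 49
merge 32 and 37: 69
merge 49 and 69: 118
Each symbol's bit-cost is frequency × depth; summing gives 340 bits (equivalently 11 + 24 + 32 + 37 + 49 + 69 + 118).

340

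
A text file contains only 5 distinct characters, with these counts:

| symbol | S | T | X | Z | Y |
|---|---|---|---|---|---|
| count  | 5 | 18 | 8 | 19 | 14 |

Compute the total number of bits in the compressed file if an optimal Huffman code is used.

Greedily combine the two least-frequent nodes:
S(5) + X(8) → 13
13 + Y(14) → 27
T(18) + Z(19) → 37
27 + 37 → 64
The encoded length is the sum of every internal node's weight: 13 + 27 + 37 + 64 = 141 bits.

141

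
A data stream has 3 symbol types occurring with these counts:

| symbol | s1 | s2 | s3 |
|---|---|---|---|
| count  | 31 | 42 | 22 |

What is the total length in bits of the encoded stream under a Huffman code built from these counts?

Build the Huffman tree bottom-up:
merge s3(22) and s1(31): 53
merge s2(42) and 53: 95
Total encoded bits = sum of merged weights = 53 + 95 = 148.

148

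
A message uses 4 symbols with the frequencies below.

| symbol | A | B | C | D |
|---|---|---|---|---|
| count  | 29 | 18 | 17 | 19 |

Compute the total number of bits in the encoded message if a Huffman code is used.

Merge the two smallest weights repeatedly:
merge C(17) and B(18): 35
merge D(19) and A(29): 48
merge 35 and 48: 83
The encoded length is the sum of every internal node's weight: 35 + 48 + 83 = 166 bits.

166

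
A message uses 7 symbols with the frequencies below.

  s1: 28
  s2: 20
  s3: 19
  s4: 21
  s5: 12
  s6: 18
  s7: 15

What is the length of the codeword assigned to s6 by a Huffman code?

Build the tree from the bottom:
combine s5(12), s7(15) → 27
combine s6(18), s3(19) → 37
combine s2(20), s4(21) → 41
combine 27, s1(28) → 55
combine 37, 41 → 78
combine 55, 78 → 133
The subtree containing s6 is merged 3 times, so code length = 3.

3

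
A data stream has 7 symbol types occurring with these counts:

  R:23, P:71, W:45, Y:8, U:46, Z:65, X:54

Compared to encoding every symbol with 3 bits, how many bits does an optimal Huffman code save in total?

Fixed-length: 3 bits × 312 symbols = 936 bits.
Huffman merges:
combine Y(8), R(23) → 31
combine 31, W(45) → 76
combine U(46), X(54) → 100
combine Z(65), P(71) → 136
combine 76, 100 → 176
combine 136, 176 → 312
Huffman total = 31 + 76 + 100 + 136 + 176 + 312 = 831 bits.
Saving = 936 − 831 = 105 bits.

105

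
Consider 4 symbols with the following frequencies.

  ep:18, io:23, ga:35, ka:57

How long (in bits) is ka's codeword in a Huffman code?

Build the tree from the bottom:
combine ep(18), io(23) → 41
combine ga(35), 41 → 76
combine ka(57), 76 → 133
ka is merged only at the final step, so code length = 1.

1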